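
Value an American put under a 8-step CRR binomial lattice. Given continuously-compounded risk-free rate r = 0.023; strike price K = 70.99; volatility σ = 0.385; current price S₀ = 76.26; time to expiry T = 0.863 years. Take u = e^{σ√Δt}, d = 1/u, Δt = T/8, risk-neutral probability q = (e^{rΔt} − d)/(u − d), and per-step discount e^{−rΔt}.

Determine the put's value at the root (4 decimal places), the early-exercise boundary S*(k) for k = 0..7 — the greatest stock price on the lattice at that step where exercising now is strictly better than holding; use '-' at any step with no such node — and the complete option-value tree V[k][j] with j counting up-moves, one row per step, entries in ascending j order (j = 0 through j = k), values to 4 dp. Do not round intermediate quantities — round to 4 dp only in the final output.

params: Δt=0.10787 u=1.13479 d=0.88122 q=0.47823 e^(-rΔt)=0.99752
t_8 payoffs: 43.2592 35.2795 25.0036 11.7707 0.0000 0.0000 0.0000 0.0000 0.0000
t_7: node(7,0) S=31.4687 payoff=39.5213 vs cont=39.3454 → 39.5213 [stop]  node(7,1) S=40.5240 payoff=30.4660 vs cont=30.2901 → 30.4660 [stop]  node(7,2) S=52.1851 payoff=18.8049 vs cont=18.6290 → 18.8049 [stop]  node(7,3) S=67.2017 payoff=3.7883 vs cont=6.1264 → 6.1264 [wait]  node(7,4) S=86.5394 payoff=0.0000 vs cont=0.0000 → 0.0000 [wait]  node(7,5) S=111.4416 payoff=0.0000 vs cont=0.0000 → 0.0000 [wait]  node(7,6) S=143.5096 payoff=0.0000 vs cont=0.0000 → 0.0000 [wait]  node(7,7) S=184.8054 payoff=0.0000 vs cont=0.0000 → 0.0000 [wait]  ⇒ S*(7)=52.1851
t_6: node(6,0) S=35.7105 payoff=35.2795 vs cont=35.1036 → 35.2795 [stop]  node(6,1) S=45.9864 payoff=25.0036 vs cont=24.8277 → 25.0036 [stop]  node(6,2) S=59.2193 payoff=11.7707 vs cont=12.7102 → 12.7102 [wait]  node(6,3) S=76.2600 payoff=0.0000 vs cont=3.1887 → 3.1887 [wait]  node(6,4) S=98.2043 payoff=0.0000 vs cont=0.0000 → 0.0000 [wait]  node(6,5) S=126.4632 payoff=0.0000 vs cont=0.0000 → 0.0000 [wait]  node(6,6) S=162.8538 payoff=0.0000 vs cont=0.0000 → 0.0000 [wait]  ⇒ S*(6)=45.9864
t_5: node(5,0) S=40.5240 payoff=30.4660 vs cont=30.2901 → 30.4660 [stop]  node(5,1) S=52.1851 payoff=18.8049 vs cont=19.0772 → 19.0772 [wait]  node(5,2) S=67.2017 payoff=3.7883 vs cont=8.1365 → 8.1365 [wait]  node(5,3) S=86.5394 payoff=0.0000 vs cont=1.6597 → 1.6597 [wait]  node(5,4) S=111.4416 payoff=0.0000 vs cont=0.0000 → 0.0000 [wait]  node(5,5) S=143.5096 payoff=0.0000 vs cont=0.0000 → 0.0000 [wait]  ⇒ S*(5)=40.5240
t_4: node(4,0) S=45.9864 payoff=25.0036 vs cont=24.9575 → 25.0036 [stop]  node(4,1) S=59.2193 payoff=11.7707 vs cont=13.8108 → 13.8108 [wait]  node(4,2) S=76.2600 payoff=0.0000 vs cont=5.0266 → 5.0266 [wait]  node(4,3) S=98.2043 payoff=0.0000 vs cont=0.8638 → 0.8638 [wait]  node(4,4) S=126.4632 payoff=0.0000 vs cont=0.0000 → 0.0000 [wait]  ⇒ S*(4)=45.9864
t_3: node(3,0) S=52.1851 payoff=18.8049 vs cont=19.6022 → 19.6022 [wait]  node(3,1) S=67.2017 payoff=3.7883 vs cont=9.5861 → 9.5861 [wait]  node(3,2) S=86.5394 payoff=0.0000 vs cont=3.0283 → 3.0283 [wait]  node(3,3) S=111.4416 payoff=0.0000 vs cont=0.4496 → 0.4496 [wait]  ⇒ S*(3)=-
t_2: node(2,0) S=59.2193 payoff=11.7707 vs cont=14.7756 → 14.7756 [wait]  node(2,1) S=76.2600 payoff=0.0000 vs cont=6.4341 → 6.4341 [wait]  node(2,2) S=98.2043 payoff=0.0000 vs cont=1.7907 → 1.7907 [wait]  ⇒ S*(2)=-
t_1: node(1,0) S=67.2017 payoff=3.7883 vs cont=10.7597 → 10.7597 [wait]  node(1,1) S=86.5394 payoff=0.0000 vs cont=4.2030 → 4.2030 [wait]  ⇒ S*(1)=-
t_0: node(0,0) S=76.2600 payoff=0.0000 vs cont=7.6052 → 7.6052 [wait]  ⇒ S*(0)=-

price = 7.6052
boundary = - - - - 45.9864 40.5240 45.9864 52.1851
tree:
7.6052
10.7597 4.2030
14.7756 6.4341 1.7907
19.6022 9.5861 3.0283 0.4496
25.0036 13.8108 5.0266 0.8638 0.0000
30.4660 19.0772 8.1365 1.6597 0.0000 0.0000
35.2795 25.0036 12.7102 3.1887 0.0000 0.0000 0.0000
39.5213 30.4660 18.8049 6.1264 0.0000 0.0000 0.0000 0.0000
43.2592 35.2795 25.0036 11.7707 0.0000 0.0000 0.0000 0.0000 0.0000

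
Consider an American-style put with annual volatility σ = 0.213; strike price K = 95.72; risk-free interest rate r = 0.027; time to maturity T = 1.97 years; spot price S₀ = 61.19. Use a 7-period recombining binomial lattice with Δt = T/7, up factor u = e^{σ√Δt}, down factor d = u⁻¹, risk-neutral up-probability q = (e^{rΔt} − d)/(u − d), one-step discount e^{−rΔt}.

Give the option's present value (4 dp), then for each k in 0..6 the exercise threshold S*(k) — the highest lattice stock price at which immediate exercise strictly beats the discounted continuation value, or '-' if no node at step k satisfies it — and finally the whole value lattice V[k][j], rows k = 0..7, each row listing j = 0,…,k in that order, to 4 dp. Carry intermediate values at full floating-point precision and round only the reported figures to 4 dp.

price = 34.5300
boundary = 61.1900 68.5100 61.1900 68.5100 61.1900 68.5100 76.7057
tree:
34.5300
41.0679 27.2100
46.9073 34.5300 19.8450
52.1227 41.0679 27.2100 12.9385
56.7809 46.9073 34.5300 19.2509 6.9577
60.9414 52.1227 41.0679 27.2100 11.7543 2.3698
64.6573 56.7809 46.9073 34.5300 19.0143 4.8285 0.0000
67.9762 60.9414 52.1227 41.0679 27.2100 9.8382 0.0000 0.0000

params: Δt=0.28143 u=1.11963 d=0.89315 q=0.50546 e^(-rΔt)=0.99243
t_7 payoffs: 67.9762 60.9414 52.1227 41.0679 27.2100 9.8382 0.0000 0.0000
t_6: node(6,0) S=31.0627 payoff=64.6573 vs cont=63.9328 → 64.6573 [stop]  node(6,1) S=38.9391 payoff=56.7809 vs cont=56.0563 → 56.7809 [stop]  node(6,2) S=48.8127 payoff=46.9073 vs cont=46.1827 → 46.9073 [stop]  node(6,3) S=61.1900 payoff=34.5300 vs cont=33.8054 → 34.5300 [stop]  node(6,4) S=76.7057 payoff=19.0143 vs cont=18.2897 → 19.0143 [stop]  node(6,5) S=96.1557 payoff=0.0000 vs cont=4.8285 → 4.8285 [wait]  node(6,6) S=120.5375 payoff=0.0000 vs cont=0.0000 → 0.0000 [wait]  ⇒ S*(6)=76.7057
t_5: node(5,0) S=34.7786 payoff=60.9414 vs cont=60.2168 → 60.9414 [stop]  node(5,1) S=43.5973 payoff=52.1227 vs cont=51.3981 → 52.1227 [stop]  node(5,2) S=54.6521 payoff=41.0679 vs cont=40.3433 → 41.0679 [stop]  node(5,3) S=68.5100 payoff=27.2100 vs cont=26.4854 → 27.2100 [stop]  node(5,4) S=85.8818 payoff=9.8382 vs cont=11.7543 → 11.7543 [wait]  node(5,5) S=107.6585 payoff=0.0000 vs cont=2.3698 → 2.3698 [wait]  ⇒ S*(5)=68.5100
t_4: node(4,0) S=38.9391 payoff=56.7809 vs cont=56.0563 → 56.7809 [stop]  node(4,1) S=48.8127 payoff=46.9073 vs cont=46.1827 → 46.9073 [stop]  node(4,2) S=61.1900 payoff=34.5300 vs cont=33.8054 → 34.5300 [stop]  node(4,3) S=76.7057 payoff=19.0143 vs cont=19.2509 → 19.2509 [wait]  node(4,4) S=96.1557 payoff=0.0000 vs cont=6.9577 → 6.9577 [wait]  ⇒ S*(4)=61.1900
t_3: node(3,0) S=43.5973 payoff=52.1227 vs cont=51.3981 → 52.1227 [stop]  node(3,1) S=54.6521 payoff=41.0679 vs cont=40.3433 → 41.0679 [stop]  node(3,2) S=68.5100 payoff=27.2100 vs cont=26.6041 → 27.2100 [stop]  node(3,3) S=85.8818 payoff=9.8382 vs cont=12.9385 → 12.9385 [wait]  ⇒ S*(3)=68.5100
t_2: node(2,0) S=48.8127 payoff=46.9073 vs cont=46.1827 → 46.9073 [stop]  node(2,1) S=61.1900 payoff=34.5300 vs cont=33.8054 → 34.5300 [stop]  node(2,2) S=76.7057 payoff=19.0143 vs cont=19.8450 → 19.8450 [wait]  ⇒ S*(2)=61.1900
t_1: node(1,0) S=54.6521 payoff=41.0679 vs cont=40.3433 → 41.0679 [stop]  node(1,1) S=68.5100 payoff=27.2100 vs cont=26.9021 → 27.2100 [stop]  ⇒ S*(1)=68.5100
t_0: node(0,0) S=61.1900 payoff=34.5300 vs cont=33.8054 → 34.5300 [stop]  ⇒ S*(0)=61.1900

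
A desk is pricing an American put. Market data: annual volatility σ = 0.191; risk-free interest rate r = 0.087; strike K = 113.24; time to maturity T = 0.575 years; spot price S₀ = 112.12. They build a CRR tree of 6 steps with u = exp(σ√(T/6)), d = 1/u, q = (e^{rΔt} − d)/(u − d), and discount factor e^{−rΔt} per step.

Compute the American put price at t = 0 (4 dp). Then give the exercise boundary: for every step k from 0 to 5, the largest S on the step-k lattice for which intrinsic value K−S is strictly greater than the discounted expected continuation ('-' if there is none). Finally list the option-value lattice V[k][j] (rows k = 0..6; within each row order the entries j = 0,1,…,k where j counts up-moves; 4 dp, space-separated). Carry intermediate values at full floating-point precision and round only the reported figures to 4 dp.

price = 5.0495
boundary = - - 99.6151 93.8959 99.6151 105.6828
tree:
5.0495
8.4562 2.4049
13.6249 4.4556 0.8034
19.3441 7.9842 1.7048 0.0956
24.7350 13.6249 3.5996 0.2172 0.0000
29.8164 19.3441 7.5572 0.4932 0.0000 0.0000
34.6061 24.7350 13.6249 1.1200 0.0000 0.0000 0.0000

params: Δt=0.09583 u=1.06091 d=0.94259 q=0.55598 e^(-rΔt)=0.99170
t_6 payoffs: 34.6061 24.7350 13.6249 1.1200 0.0000 0.0000 0.0000
t_5: node(5,0) S=83.4236 payoff=29.8164 vs cont=28.8762 → 29.8164 [stop]  node(5,1) S=93.8959 payoff=19.3441 vs cont=18.4039 → 19.3441 [stop]  node(5,2) S=105.6828 payoff=7.5572 vs cont=6.6170 → 7.5572 [stop]  node(5,3) S=118.9493 payoff=0.0000 vs cont=0.4932 → 0.4932 [wait]  node(5,4) S=133.8812 payoff=0.0000 vs cont=0.0000 → 0.0000 [wait]  node(5,5) S=150.6876 payoff=0.0000 vs cont=0.0000 → 0.0000 [wait]  ⇒ S*(5)=105.6828
t_4: node(4,0) S=88.5050 payoff=24.7350 vs cont=23.7948 → 24.7350 [stop]  node(4,1) S=99.6151 payoff=13.6249 vs cont=12.6846 → 13.6249 [stop]  node(4,2) S=112.1200 payoff=1.1200 vs cont=3.5996 → 3.5996 [wait]  node(4,3) S=126.1946 payoff=0.0000 vs cont=0.2172 → 0.2172 [wait]  node(4,4) S=142.0360 payoff=0.0000 vs cont=0.0000 → 0.0000 [wait]  ⇒ S*(4)=99.6151
t_3: node(3,0) S=93.8959 payoff=19.3441 vs cont=18.4039 → 19.3441 [stop]  node(3,1) S=105.6828 payoff=7.5572 vs cont=7.9842 → 7.9842 [wait]  node(3,2) S=118.9493 payoff=0.0000 vs cont=1.7048 → 1.7048 [wait]  node(3,3) S=133.8812 payoff=0.0000 vs cont=0.0956 → 0.0956 [wait]  ⇒ S*(3)=93.8959
t_2: node(2,0) S=99.6151 payoff=13.6249 vs cont=12.9201 → 13.6249 [stop]  node(2,1) S=112.1200 payoff=1.1200 vs cont=4.4556 → 4.4556 [wait]  node(2,2) S=126.1946 payoff=0.0000 vs cont=0.8034 → 0.8034 [wait]  ⇒ S*(2)=99.6151
t_1: node(1,0) S=105.6828 payoff=7.5572 vs cont=8.4562 → 8.4562 [wait]  node(1,1) S=118.9493 payoff=0.0000 vs cont=2.4049 → 2.4049 [wait]  ⇒ S*(1)=-
t_0: node(0,0) S=112.1200 payoff=1.1200 vs cont=5.0495 → 5.0495 [wait]  ⇒ S*(0)=-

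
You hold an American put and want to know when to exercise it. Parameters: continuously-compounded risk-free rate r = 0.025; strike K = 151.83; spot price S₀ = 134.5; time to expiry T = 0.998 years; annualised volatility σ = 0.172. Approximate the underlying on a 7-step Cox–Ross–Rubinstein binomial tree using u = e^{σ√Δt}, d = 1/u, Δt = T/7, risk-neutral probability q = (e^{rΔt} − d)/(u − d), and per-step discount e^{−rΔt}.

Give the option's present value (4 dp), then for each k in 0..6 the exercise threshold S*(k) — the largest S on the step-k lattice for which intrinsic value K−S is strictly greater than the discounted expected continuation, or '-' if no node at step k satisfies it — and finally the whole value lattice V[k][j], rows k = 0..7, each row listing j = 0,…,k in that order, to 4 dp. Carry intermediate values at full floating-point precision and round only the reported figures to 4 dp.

Δt=0.14257  u=1.06710  d=0.93712  q=0.51124  discount=0.99644
step 7 (expiry): payoffs max(K−S,0) = 66.4638 54.6233 41.1404 25.7875 8.3050 0.0000 0.0000 0.0000
step 6: (k=6,j=0): S=91.0943, (K−S)⁺=60.7357, hold=60.1955 ⇒ V=60.7357 exercise | (k=6,j=1): S=103.7293, (K−S)⁺=48.1007, hold=47.5605 ⇒ V=48.1007 exercise | (k=6,j=2): S=118.1169, (K−S)⁺=33.7131, hold=33.1729 ⇒ V=33.7131 exercise | (k=6,j=3): S=134.5000, (K−S)⁺=17.3300, hold=16.7898 ⇒ V=17.3300 exercise | (k=6,j=4): S=153.1555, (K−S)⁺=0.0000, hold=4.0447 ⇒ V=4.0447 continue | (k=6,j=5): S=174.3986, (K−S)⁺=0.0000, hold=0.0000 ⇒ V=0.0000 continue | (k=6,j=6): S=198.5882, (K−S)⁺=0.0000, hold=0.0000 ⇒ V=0.0000 continue  boundary S*=134.5000
step 5: (k=5,j=0): S=97.2067, (K−S)⁺=54.6233, hold=54.0831 ⇒ V=54.6233 exercise | (k=5,j=1): S=110.6896, (K−S)⁺=41.1404, hold=40.6002 ⇒ V=41.1404 exercise | (k=5,j=2): S=126.0425, (K−S)⁺=25.7875, hold=25.2473 ⇒ V=25.7875 exercise | (k=5,j=3): S=143.5250, (K−S)⁺=8.3050, hold=10.5005 ⇒ V=10.5005 continue | (k=5,j=4): S=163.4323, (K−S)⁺=0.0000, hold=1.9699 ⇒ V=1.9699 continue | (k=5,j=5): S=186.1008, (K−S)⁺=0.0000, hold=0.0000 ⇒ V=0.0000 continue  boundary S*=126.0425
step 4: (k=4,j=0): S=103.7293, (K−S)⁺=48.1007, hold=47.5605 ⇒ V=48.1007 exercise | (k=4,j=1): S=118.1169, (K−S)⁺=33.7131, hold=33.1729 ⇒ V=33.7131 exercise | (k=4,j=2): S=134.5000, (K−S)⁺=17.3300, hold=17.9082 ⇒ V=17.9082 continue | (k=4,j=3): S=153.1555, (K−S)⁺=0.0000, hold=6.1175 ⇒ V=6.1175 continue | (k=4,j=4): S=174.3986, (K−S)⁺=0.0000, hold=0.9594 ⇒ V=0.9594 continue  boundary S*=118.1169
step 3: (k=3,j=0): S=110.6896, (K−S)⁺=41.1404, hold=40.6002 ⇒ V=41.1404 exercise | (k=3,j=1): S=126.0425, (K−S)⁺=25.7875, hold=25.5418 ⇒ V=25.7875 exercise | (k=3,j=2): S=143.5250, (K−S)⁺=8.3050, hold=11.8381 ⇒ V=11.8381 continue | (k=3,j=3): S=163.4323, (K−S)⁺=0.0000, hold=3.4681 ⇒ V=3.4681 continue  boundary S*=126.0425
step 2: (k=2,j=0): S=118.1169, (K−S)⁺=33.7131, hold=33.1729 ⇒ V=33.7131 exercise | (k=2,j=1): S=134.5000, (K−S)⁺=17.3300, hold=18.5896 ⇒ V=18.5896 continue | (k=2,j=2): S=153.1555, (K−S)⁺=0.0000, hold=7.5321 ⇒ V=7.5321 continue  boundary S*=118.1169
step 1: (k=1,j=0): S=126.0425, (K−S)⁺=25.7875, hold=25.8889 ⇒ V=25.8889 continue | (k=1,j=1): S=143.5250, (K−S)⁺=8.3050, hold=12.8905 ⇒ V=12.8905 continue  boundary S*=-
step 0: (k=0,j=0): S=134.5000, (K−S)⁺=17.3300, hold=19.1752 ⇒ V=19.1752 continue  boundary S*=-

price = 19.1752
boundary = - - 118.1169 126.0425 118.1169 126.0425 134.5000
tree:
19.1752
25.8889 12.8905
33.7131 18.5896 7.5321
41.1404 25.7875 11.8381 3.4681
48.1007 33.7131 17.9082 6.1175 0.9594
54.6233 41.1404 25.7875 10.5005 1.9699 0.0000
60.7357 48.1007 33.7131 17.3300 4.0447 0.0000 0.0000
66.4638 54.6233 41.1404 25.7875 8.3050 0.0000 0.0000 0.0000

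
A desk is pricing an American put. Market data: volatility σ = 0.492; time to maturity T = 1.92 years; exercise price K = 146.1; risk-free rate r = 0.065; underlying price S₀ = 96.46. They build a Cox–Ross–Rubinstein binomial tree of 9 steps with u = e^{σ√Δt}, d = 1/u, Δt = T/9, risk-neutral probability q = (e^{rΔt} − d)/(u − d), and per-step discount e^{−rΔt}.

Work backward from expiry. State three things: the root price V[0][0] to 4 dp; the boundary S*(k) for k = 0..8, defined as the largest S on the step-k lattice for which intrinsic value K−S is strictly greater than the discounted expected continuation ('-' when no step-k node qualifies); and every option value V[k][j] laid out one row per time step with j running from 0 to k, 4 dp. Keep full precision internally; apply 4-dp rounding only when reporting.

price = 54.9668
boundary = - 76.8521 61.2301 76.8521 61.2301 76.8521 61.2301 76.8521 96.4600
tree:
54.9668
69.2479 40.7317
84.8699 53.9097 27.3019
97.3164 69.2479 38.4700 15.7076
107.2329 84.8699 52.5451 23.9776 6.9892
115.1336 97.3164 69.2479 35.5502 11.8363 1.8141
121.4283 107.2329 84.8699 50.8045 19.6626 3.4963 0.0000
126.4434 115.1336 97.3164 69.2479 31.8260 6.7384 0.0000 0.0000
130.4391 121.4283 107.2329 84.8699 49.6400 12.9869 0.0000 0.0000 0.0000
133.6226 126.4434 115.1336 97.3164 69.2479 25.0294 0.0000 0.0000 0.0000 0.0000

Δt=0.21333, u=1.25514, d=0.79673, q=0.47389, disc=e^(-rΔt)=0.98623
k=9 terminal: V=max(K-S,0) → 133.6226 126.4434 115.1336 97.3164 69.2479 25.0294 0.0000 0.0000 0.0000 0.0000
k=8: j=0 S=15.6609 intr=130.4391 cont=128.4272 V=130.4391[EX]; j=1 S=24.6717 intr=121.4283 cont=119.4163 V=121.4283[EX]; j=2 S=38.8671 intr=107.2329 cont=105.2210 V=107.2329[EX]; j=3 S=61.2301 intr=84.8699 cont=82.8580 V=84.8699[EX]; j=4 S=96.4600 intr=49.6400 cont=47.6281 V=49.6400[EX]; j=5 S=151.9602 intr=0.0000 cont=12.9869 V=12.9869[hold]; j=6 S=239.3935 intr=0.0000 cont=0.0000 V=0.0000[hold]; j=7 S=377.1333 intr=0.0000 cont=0.0000 V=0.0000[hold]; j=8 S=594.1245 intr=0.0000 cont=0.0000 V=0.0000[hold]  S*(8)=96.4600
k=7: j=0 S=19.6566 intr=126.4434 cont=124.4315 V=126.4434[EX]; j=1 S=30.9664 intr=115.1336 cont=113.1217 V=115.1336[EX]; j=2 S=48.7836 intr=97.3164 cont=95.3045 V=97.3164[EX]; j=3 S=76.8521 intr=69.2479 cont=67.2359 V=69.2479[EX]; j=4 S=121.0706 intr=25.0294 cont=31.8260 V=31.8260[hold]; j=5 S=190.7309 intr=0.0000 cont=6.7384 V=6.7384[hold]; j=6 S=300.4718 intr=0.0000 cont=0.0000 V=0.0000[hold]; j=7 S=473.3542 intr=0.0000 cont=0.0000 V=0.0000[hold]  S*(7)=76.8521
k=6: j=0 S=24.6717 intr=121.4283 cont=119.4163 V=121.4283[EX]; j=1 S=38.8671 intr=107.2329 cont=105.2210 V=107.2329[EX]; j=2 S=61.2301 intr=84.8699 cont=82.8580 V=84.8699[EX]; j=3 S=96.4600 intr=49.6400 cont=50.8045 V=50.8045[hold]; j=4 S=151.9602 intr=0.0000 cont=19.6626 V=19.6626[hold]; j=5 S=239.3935 intr=0.0000 cont=3.4963 V=3.4963[hold]; j=6 S=377.1333 intr=0.0000 cont=0.0000 V=0.0000[hold]  S*(6)=61.2301
k=5: j=0 S=30.9664 intr=115.1336 cont=113.1217 V=115.1336[EX]; j=1 S=48.7836 intr=97.3164 cont=95.3045 V=97.3164[EX]; j=2 S=76.8521 intr=69.2479 cont=67.7802 V=69.2479[EX]; j=3 S=121.0706 intr=25.0294 cont=35.5502 V=35.5502[hold]; j=4 S=190.7309 intr=0.0000 cont=11.8363 V=11.8363[hold]; j=5 S=300.4718 intr=0.0000 cont=1.8141 V=1.8141[hold]  S*(5)=76.8521
k=4: j=0 S=38.8671 intr=107.2329 cont=105.2210 V=107.2329[EX]; j=1 S=61.2301 intr=84.8699 cont=82.8580 V=84.8699[EX]; j=2 S=96.4600 intr=49.6400 cont=52.5451 V=52.5451[hold]; j=3 S=151.9602 intr=0.0000 cont=23.9776 V=23.9776[hold]; j=4 S=239.3935 intr=0.0000 cont=6.9892 V=6.9892[hold]  S*(4)=61.2301
k=3: j=0 S=48.7836 intr=97.3164 cont=95.3045 V=97.3164[EX]; j=1 S=76.8521 intr=69.2479 cont=68.5937 V=69.2479[EX]; j=2 S=121.0706 intr=25.0294 cont=38.4700 V=38.4700[hold]; j=3 S=190.7309 intr=0.0000 cont=15.7076 V=15.7076[hold]  S*(3)=76.8521
k=2: j=0 S=61.2301 intr=84.8699 cont=82.8580 V=84.8699[EX]; j=1 S=96.4600 intr=49.6400 cont=53.9097 V=53.9097[hold]; j=2 S=151.9602 intr=0.0000 cont=27.3019 V=27.3019[hold]  S*(2)=61.2301
k=1: j=0 S=76.8521 intr=69.2479 cont=69.2314 V=69.2479[EX]; j=1 S=121.0706 intr=25.0294 cont=40.7317 V=40.7317[hold]  S*(1)=76.8521
k=0: j=0 S=96.4600 intr=49.6400 cont=54.9668 V=54.9668[hold]  S*(0)=-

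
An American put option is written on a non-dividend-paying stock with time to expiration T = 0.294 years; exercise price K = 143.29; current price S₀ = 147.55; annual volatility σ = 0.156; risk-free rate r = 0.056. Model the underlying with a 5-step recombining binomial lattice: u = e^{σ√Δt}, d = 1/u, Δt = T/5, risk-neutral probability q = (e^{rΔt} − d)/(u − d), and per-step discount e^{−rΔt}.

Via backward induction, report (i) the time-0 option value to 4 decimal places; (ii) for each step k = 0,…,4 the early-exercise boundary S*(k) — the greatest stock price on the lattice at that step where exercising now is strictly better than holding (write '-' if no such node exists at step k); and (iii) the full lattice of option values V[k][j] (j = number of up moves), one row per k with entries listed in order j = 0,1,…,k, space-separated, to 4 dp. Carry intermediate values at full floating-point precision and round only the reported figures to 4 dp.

price = 2.4035
boundary = - - - 131.7206 136.7988
tree:
2.4035
4.2078 0.8445
7.1370 1.6790 0.1219
11.5694 3.3150 0.2625 0.0000
16.4590 6.4912 0.5652 0.0000 0.0000
21.1672 11.5694 1.2173 0.0000 0.0000 0.0000

Δt=0.05880, u=1.03855, d=0.96288, q=0.53413, disc=e^(-rΔt)=0.99671
k=5 terminal: V=max(K-S,0) → 21.1672 11.5694 1.2173 0.0000 0.0000 0.0000
k=4: j=0 S=126.8310 intr=16.4590 cont=15.9880 V=16.4590[EX]; j=1 S=136.7988 intr=6.4912 cont=6.0202 V=6.4912[EX]; j=2 S=147.5500 intr=0.0000 cont=0.5652 V=0.5652[hold]; j=3 S=159.1462 intr=0.0000 cont=0.0000 V=0.0000[hold]; j=4 S=171.6537 intr=0.0000 cont=0.0000 V=0.0000[hold]  S*(4)=136.7988
k=3: j=0 S=131.7206 intr=11.5694 cont=11.0983 V=11.5694[EX]; j=1 S=142.0727 intr=1.2173 cont=3.3150 V=3.3150[hold]; j=2 S=153.2384 intr=0.0000 cont=0.2625 V=0.2625[hold]; j=3 S=165.2817 intr=0.0000 cont=0.0000 V=0.0000[hold]  S*(3)=131.7206
k=2: j=0 S=136.7988 intr=6.4912 cont=7.1370 V=7.1370[hold]; j=1 S=147.5500 intr=0.0000 cont=1.6790 V=1.6790[hold]; j=2 S=159.1462 intr=0.0000 cont=0.1219 V=0.1219[hold]  S*(2)=-
k=1: j=0 S=142.0727 intr=1.2173 cont=4.2078 V=4.2078[hold]; j=1 S=153.2384 intr=0.0000 cont=0.8445 V=0.8445[hold]  S*(1)=-
k=0: j=0 S=147.5500 intr=0.0000 cont=2.4035 V=2.4035[hold]  S*(0)=-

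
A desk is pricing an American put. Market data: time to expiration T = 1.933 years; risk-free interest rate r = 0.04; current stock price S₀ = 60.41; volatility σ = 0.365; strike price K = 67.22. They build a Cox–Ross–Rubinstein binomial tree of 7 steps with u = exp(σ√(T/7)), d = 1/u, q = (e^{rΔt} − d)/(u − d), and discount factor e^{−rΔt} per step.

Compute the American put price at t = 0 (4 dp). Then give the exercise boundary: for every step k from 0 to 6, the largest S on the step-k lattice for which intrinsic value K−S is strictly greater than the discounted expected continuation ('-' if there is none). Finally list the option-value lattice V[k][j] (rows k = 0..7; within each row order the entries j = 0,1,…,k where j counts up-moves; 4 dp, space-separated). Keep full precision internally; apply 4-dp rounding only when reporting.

Δt=0.27614, u=1.21143, d=0.82547, q=0.48097, disc=e^(-rΔt)=0.98902
k=7 terminal: V=max(K-S,0) → 51.4435 44.0669 33.2411 17.3535 0.0000 0.0000 0.0000 0.0000
k=6: j=0 S=19.1122 intr=48.1078 cont=47.3694 V=48.1078[EX]; j=1 S=28.0485 intr=39.1715 cont=38.4331 V=39.1715[EX]; j=2 S=41.1632 intr=26.0568 cont=25.3184 V=26.0568[EX]; j=3 S=60.4100 intr=6.8100 cont=8.9080 V=8.9080[hold]; j=4 S=88.6561 intr=0.0000 cont=0.0000 V=0.0000[hold]; j=5 S=130.1092 intr=0.0000 cont=0.0000 V=0.0000[hold]; j=6 S=190.9448 intr=0.0000 cont=0.0000 V=0.0000[hold]  S*(6)=41.1632
k=5: j=0 S=23.1531 intr=44.0669 cont=43.3285 V=44.0669[EX]; j=1 S=33.9789 intr=33.2411 cont=32.5027 V=33.2411[EX]; j=2 S=49.8665 intr=17.3535 cont=17.6131 V=17.6131[hold]; j=3 S=73.1827 intr=0.0000 cont=4.5727 V=4.5727[hold]; j=4 S=107.4010 intr=0.0000 cont=0.0000 V=0.0000[hold]; j=5 S=157.6188 intr=0.0000 cont=0.0000 V=0.0000[hold]  S*(5)=33.9789
k=4: j=0 S=28.0485 intr=39.1715 cont=38.4331 V=39.1715[EX]; j=1 S=41.1632 intr=26.0568 cont=25.4419 V=26.0568[EX]; j=2 S=60.4100 intr=6.8100 cont=11.2164 V=11.2164[hold]; j=3 S=88.6561 intr=0.0000 cont=2.3473 V=2.3473[hold]; j=4 S=130.1092 intr=0.0000 cont=0.0000 V=0.0000[hold]  S*(4)=41.1632
k=3: j=0 S=33.9789 intr=33.2411 cont=32.5027 V=33.2411[EX]; j=1 S=49.8665 intr=17.3535 cont=18.7112 V=18.7112[hold]; j=2 S=73.1827 intr=0.0000 cont=6.8743 V=6.8743[hold]; j=3 S=107.4010 intr=0.0000 cont=1.2049 V=1.2049[hold]  S*(3)=33.9789
k=2: j=0 S=41.1632 intr=26.0568 cont=25.9642 V=26.0568[EX]; j=1 S=60.4100 intr=6.8100 cont=12.8750 V=12.8750[hold]; j=2 S=88.6561 intr=0.0000 cont=4.1019 V=4.1019[hold]  S*(2)=41.1632
k=1: j=0 S=49.8665 intr=17.3535 cont=19.5001 V=19.5001[hold]; j=1 S=73.1827 intr=0.0000 cont=8.5603 V=8.5603[hold]  S*(1)=-
k=0: j=0 S=60.4100 intr=6.8100 cont=14.0820 V=14.0820[hold]  S*(0)=-

price = 14.0820
boundary = - - 41.1632 33.9789 41.1632 33.9789 41.1632
tree:
14.0820
19.5001 8.5603
26.0568 12.8750 4.1019
33.2411 18.7112 6.8743 1.2049
39.1715 26.0568 11.2164 2.3473 0.0000
44.0669 33.2411 17.6131 4.5727 0.0000 0.0000
48.1078 39.1715 26.0568 8.9080 0.0000 0.0000 0.0000
51.4435 44.0669 33.2411 17.3535 0.0000 0.0000 0.0000 0.0000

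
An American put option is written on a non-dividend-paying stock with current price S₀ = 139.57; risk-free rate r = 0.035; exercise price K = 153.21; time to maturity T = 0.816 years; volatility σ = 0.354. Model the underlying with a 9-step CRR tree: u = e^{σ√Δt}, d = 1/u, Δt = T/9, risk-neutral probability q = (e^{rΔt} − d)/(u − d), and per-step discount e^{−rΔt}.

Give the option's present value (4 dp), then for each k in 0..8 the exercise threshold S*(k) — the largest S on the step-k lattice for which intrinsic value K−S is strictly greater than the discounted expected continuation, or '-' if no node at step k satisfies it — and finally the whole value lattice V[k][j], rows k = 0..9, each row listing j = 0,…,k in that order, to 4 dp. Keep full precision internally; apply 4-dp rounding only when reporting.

price = 23.7904
boundary = - - - 101.3711 91.1217 101.3711 112.7735 125.4583 112.7735
tree:
23.7904
31.8449 15.5034
41.3197 22.1217 8.6677
51.8389 30.5636 13.4178 3.7456
62.0883 40.6699 20.1702 6.4278 0.9586
71.3015 51.8389 29.2285 10.8076 1.8792 0.0000
79.5831 62.0883 40.4365 17.6716 3.6839 0.0000 0.0000
87.0274 71.3015 51.8389 27.7517 7.2216 0.0000 0.0000 0.0000
93.7190 79.5831 62.0883 40.4365 14.1567 0.0000 0.0000 0.0000 0.0000
99.7340 87.0274 71.3015 51.8389 27.7517 0.0000 0.0000 0.0000 0.0000 0.0000

params: Δt=0.09067 u=1.11248 d=0.89889 q=0.48826 e^(-rΔt)=0.99683
t_9 payoffs: 99.7340 87.0274 71.3015 51.8389 27.7517 0.0000 0.0000 0.0000 0.0000 0.0000
t_8: node(8,0) S=59.4910 payoff=93.7190 vs cont=93.2336 → 93.7190 [stop]  node(8,1) S=73.6269 payoff=79.5831 vs cont=79.0977 → 79.5831 [stop]  node(8,2) S=91.1217 payoff=62.0883 vs cont=61.6029 → 62.0883 [stop]  node(8,3) S=112.7735 payoff=40.4365 vs cont=39.9511 → 40.4365 [stop]  node(8,4) S=139.5700 payoff=13.6400 vs cont=14.1567 → 14.1567 [wait]  node(8,5) S=172.7338 payoff=0.0000 vs cont=0.0000 → 0.0000 [wait]  node(8,6) S=213.7777 payoff=0.0000 vs cont=0.0000 → 0.0000 [wait]  node(8,7) S=264.5742 payoff=0.0000 vs cont=0.0000 → 0.0000 [wait]  node(8,8) S=327.4408 payoff=0.0000 vs cont=0.0000 → 0.0000 [wait]  ⇒ S*(8)=112.7735
t_7: node(7,0) S=66.1826 payoff=87.0274 vs cont=86.5420 → 87.0274 [stop]  node(7,1) S=81.9085 payoff=71.3015 vs cont=70.8160 → 71.3015 [stop]  node(7,2) S=101.3711 payoff=51.8389 vs cont=51.3534 → 51.8389 [stop]  node(7,3) S=125.4583 payoff=27.7517 vs cont=27.5177 → 27.7517 [stop]  node(7,4) S=155.2690 payoff=0.0000 vs cont=7.2216 → 7.2216 [wait]  node(7,5) S=192.1630 payoff=0.0000 vs cont=0.0000 → 0.0000 [wait]  node(7,6) S=237.8236 payoff=0.0000 vs cont=0.0000 → 0.0000 [wait]  node(7,7) S=294.3338 payoff=0.0000 vs cont=0.0000 → 0.0000 [wait]  ⇒ S*(7)=125.4583
t_6: node(6,0) S=73.6269 payoff=79.5831 vs cont=79.0977 → 79.5831 [stop]  node(6,1) S=91.1217 payoff=62.0883 vs cont=61.6029 → 62.0883 [stop]  node(6,2) S=112.7735 payoff=40.4365 vs cont=39.9511 → 40.4365 [stop]  node(6,3) S=139.5700 payoff=13.6400 vs cont=17.6716 → 17.6716 [wait]  node(6,4) S=172.7338 payoff=0.0000 vs cont=3.6839 → 3.6839 [wait]  node(6,5) S=213.7777 payoff=0.0000 vs cont=0.0000 → 0.0000 [wait]  node(6,6) S=264.5742 payoff=0.0000 vs cont=0.0000 → 0.0000 [wait]  ⇒ S*(6)=112.7735
t_5: node(5,0) S=81.9085 payoff=71.3015 vs cont=70.8160 → 71.3015 [stop]  node(5,1) S=101.3711 payoff=51.8389 vs cont=51.3534 → 51.8389 [stop]  node(5,2) S=125.4583 payoff=27.7517 vs cont=29.2285 → 29.2285 [wait]  node(5,3) S=155.2690 payoff=0.0000 vs cont=10.8076 → 10.8076 [wait]  node(5,4) S=192.1630 payoff=0.0000 vs cont=1.8792 → 1.8792 [wait]  node(5,5) S=237.8236 payoff=0.0000 vs cont=0.0000 → 0.0000 [wait]  ⇒ S*(5)=101.3711
t_4: node(4,0) S=91.1217 payoff=62.0883 vs cont=61.6029 → 62.0883 [stop]  node(4,1) S=112.7735 payoff=40.4365 vs cont=40.6699 → 40.6699 [wait]  node(4,2) S=139.5700 payoff=13.6400 vs cont=20.1702 → 20.1702 [wait]  node(4,3) S=172.7338 payoff=0.0000 vs cont=6.4278 → 6.4278 [wait]  node(4,4) S=213.7777 payoff=0.0000 vs cont=0.9586 → 0.9586 [wait]  ⇒ S*(4)=91.1217
t_3: node(3,0) S=101.3711 payoff=51.8389 vs cont=51.4670 → 51.8389 [stop]  node(3,1) S=125.4583 payoff=27.7517 vs cont=30.5636 → 30.5636 [wait]  node(3,2) S=155.2690 payoff=0.0000 vs cont=13.4178 → 13.4178 [wait]  node(3,3) S=192.1630 payoff=0.0000 vs cont=3.7456 → 3.7456 [wait]  ⇒ S*(3)=101.3711
t_2: node(2,0) S=112.7735 payoff=40.4365 vs cont=41.3197 → 41.3197 [wait]  node(2,1) S=139.5700 payoff=13.6400 vs cont=22.1217 → 22.1217 [wait]  node(2,2) S=172.7338 payoff=0.0000 vs cont=8.6677 → 8.6677 [wait]  ⇒ S*(2)=-
t_1: node(1,0) S=125.4583 payoff=27.7517 vs cont=31.8449 → 31.8449 [wait]  node(1,1) S=155.2690 payoff=0.0000 vs cont=15.5034 → 15.5034 [wait]  ⇒ S*(1)=-
t_0: node(0,0) S=139.5700 payoff=13.6400 vs cont=23.7904 → 23.7904 [wait]  ⇒ S*(0)=-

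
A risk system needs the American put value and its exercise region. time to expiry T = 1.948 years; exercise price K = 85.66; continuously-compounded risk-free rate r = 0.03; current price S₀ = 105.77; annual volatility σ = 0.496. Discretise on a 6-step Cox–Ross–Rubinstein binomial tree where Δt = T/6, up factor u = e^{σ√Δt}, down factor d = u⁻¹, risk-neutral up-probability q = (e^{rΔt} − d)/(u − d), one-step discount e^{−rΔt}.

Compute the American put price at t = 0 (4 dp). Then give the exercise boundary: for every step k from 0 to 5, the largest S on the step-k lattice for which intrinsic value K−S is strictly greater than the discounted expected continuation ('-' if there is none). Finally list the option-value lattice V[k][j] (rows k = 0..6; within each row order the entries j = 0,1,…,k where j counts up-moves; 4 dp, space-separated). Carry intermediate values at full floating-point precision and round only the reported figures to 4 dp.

Δt=0.32467  u=1.32660  d=0.75381  q=0.44690  discount=0.99031
step 6 (expiry): payoffs max(K−S,0) = 66.2545 51.5090 25.5588 0.0000 0.0000 0.0000 0.0000
step 5: (k=5,j=0): S=25.7433, (K−S)⁺=59.9167, hold=59.0864 ⇒ V=59.9167 exercise | (k=5,j=1): S=45.3047, (K−S)⁺=40.3553, hold=39.5250 ⇒ V=40.3553 exercise | (k=5,j=2): S=79.7302, (K−S)⁺=5.9298, hold=13.9996 ⇒ V=13.9996 continue | (k=5,j=3): S=140.3144, (K−S)⁺=0.0000, hold=0.0000 ⇒ V=0.0000 continue | (k=5,j=4): S=246.9343, (K−S)⁺=0.0000, hold=0.0000 ⇒ V=0.0000 continue | (k=5,j=5): S=434.5710, (K−S)⁺=0.0000, hold=0.0000 ⇒ V=0.0000 continue  boundary S*=45.3047
step 4: (k=4,j=0): S=34.1510, (K−S)⁺=51.5090, hold=50.6787 ⇒ V=51.5090 exercise | (k=4,j=1): S=60.1012, (K−S)⁺=25.5588, hold=28.2999 ⇒ V=28.2999 continue | (k=4,j=2): S=105.7700, (K−S)⁺=0.0000, hold=7.6681 ⇒ V=7.6681 continue | (k=4,j=3): S=186.1409, (K−S)⁺=0.0000, hold=0.0000 ⇒ V=0.0000 continue | (k=4,j=4): S=327.5828, (K−S)⁺=0.0000, hold=0.0000 ⇒ V=0.0000 continue  boundary S*=34.1510
step 3: (k=3,j=0): S=45.3047, (K−S)⁺=40.3553, hold=40.7381 ⇒ V=40.7381 continue | (k=3,j=1): S=79.7302, (K−S)⁺=5.9298, hold=18.8946 ⇒ V=18.8946 continue | (k=3,j=2): S=140.3144, (K−S)⁺=0.0000, hold=4.2001 ⇒ V=4.2001 continue | (k=3,j=3): S=246.9343, (K−S)⁺=0.0000, hold=0.0000 ⇒ V=0.0000 continue  boundary S*=-
step 2: (k=2,j=0): S=60.1012, (K−S)⁺=25.5588, hold=30.6760 ⇒ V=30.6760 continue | (k=2,j=1): S=105.7700, (K−S)⁺=0.0000, hold=12.2082 ⇒ V=12.2082 continue | (k=2,j=2): S=186.1409, (K−S)⁺=0.0000, hold=2.3006 ⇒ V=2.3006 continue  boundary S*=-
step 1: (k=1,j=0): S=79.7302, (K−S)⁺=5.9298, hold=22.2054 ⇒ V=22.2054 continue | (k=1,j=1): S=140.3144, (K−S)⁺=0.0000, hold=7.7051 ⇒ V=7.7051 continue  boundary S*=-
step 0: (k=0,j=0): S=105.7700, (K−S)⁺=0.0000, hold=15.5728 ⇒ V=15.5728 continue  boundary S*=-

price = 15.5728
boundary = - - - - 34.1510 45.3047
tree:
15.5728
22.2054 7.7051
30.6760 12.2082 2.3006
40.7381 18.8946 4.2001 0.0000
51.5090 28.2999 7.6681 0.0000 0.0000
59.9167 40.3553 13.9996 0.0000 0.0000 0.0000
66.2545 51.5090 25.5588 0.0000 0.0000 0.0000 0.0000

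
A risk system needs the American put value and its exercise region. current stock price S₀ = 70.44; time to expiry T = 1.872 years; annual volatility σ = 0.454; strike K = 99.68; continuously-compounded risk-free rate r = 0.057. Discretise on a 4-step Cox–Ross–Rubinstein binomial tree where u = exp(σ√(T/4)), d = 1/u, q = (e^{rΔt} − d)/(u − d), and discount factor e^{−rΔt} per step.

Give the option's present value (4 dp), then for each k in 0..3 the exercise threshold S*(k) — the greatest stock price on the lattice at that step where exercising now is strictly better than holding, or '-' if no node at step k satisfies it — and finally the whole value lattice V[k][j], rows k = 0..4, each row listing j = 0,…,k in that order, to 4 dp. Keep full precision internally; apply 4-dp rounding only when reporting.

params: Δt=0.46800 u=1.36422 d=0.73302 q=0.46580 e^(-rΔt)=0.97368
t_4 payoffs: 79.3433 61.8314 29.2400 0.0000 0.0000
t_3: node(3,0) S=27.7437 payoff=71.9363 vs cont=69.3124 → 71.9363 [stop]  node(3,1) S=51.6339 payoff=48.0461 vs cont=45.4222 → 48.0461 [stop]  node(3,2) S=96.0957 payoff=3.5843 vs cont=15.2087 → 15.2087 [wait]  node(3,3) S=178.8438 payoff=0.0000 vs cont=0.0000 → 0.0000 [wait]  ⇒ S*(3)=51.6339
t_2: node(2,0) S=37.8486 payoff=61.8314 vs cont=59.2075 → 61.8314 [stop]  node(2,1) S=70.4400 payoff=29.2400 vs cont=31.8883 → 31.8883 [wait]  node(2,2) S=131.0959 payoff=0.0000 vs cont=7.9106 → 7.9106 [wait]  ⇒ S*(2)=37.8486
t_1: node(1,0) S=51.6339 payoff=48.0461 vs cont=46.6233 → 48.0461 [stop]  node(1,1) S=96.0957 payoff=3.5843 vs cont=20.1740 → 20.1740 [wait]  ⇒ S*(1)=51.6339
t_0: node(0,0) S=70.4400 payoff=29.2400 vs cont=34.1402 → 34.1402 [wait]  ⇒ S*(0)=-

price = 34.1402
boundary = - 51.6339 37.8486 51.6339
tree:
34.1402
48.0461 20.1740
61.8314 31.8883 7.9106
71.9363 48.0461 15.2087 0.0000
79.3433 61.8314 29.2400 0.0000 0.0000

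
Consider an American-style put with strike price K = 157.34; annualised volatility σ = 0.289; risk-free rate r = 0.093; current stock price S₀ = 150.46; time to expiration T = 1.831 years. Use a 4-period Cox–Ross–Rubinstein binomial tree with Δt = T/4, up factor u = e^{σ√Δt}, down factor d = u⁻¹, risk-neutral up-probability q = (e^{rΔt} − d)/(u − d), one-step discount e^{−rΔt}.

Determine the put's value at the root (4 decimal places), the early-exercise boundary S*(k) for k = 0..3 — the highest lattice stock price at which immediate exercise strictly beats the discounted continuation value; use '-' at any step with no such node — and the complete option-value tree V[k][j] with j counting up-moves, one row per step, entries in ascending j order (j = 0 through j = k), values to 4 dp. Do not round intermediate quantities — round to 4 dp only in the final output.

price = 18.0052
boundary = - 123.7382 101.7622 123.7382
tree:
18.0052
33.6018 7.2327
55.5778 15.6669 1.2134
73.6509 33.6018 2.8893 0.0000
88.5141 55.5778 6.8800 0.0000 0.0000

Δt=0.45775  u=1.21595  d=0.82240  q=0.56178  discount=0.95832
step 4 (expiry): payoffs max(K−S,0) = 88.5141 55.5778 6.8800 0.0000 0.0000
step 3: (k=3,j=0): S=83.6891, (K−S)⁺=73.6509, hold=67.0934 ⇒ V=73.6509 exercise | (k=3,j=1): S=123.7382, (K−S)⁺=33.6018, hold=27.0443 ⇒ V=33.6018 exercise | (k=3,j=2): S=182.9525, (K−S)⁺=0.0000, hold=2.8893 ⇒ V=2.8893 continue | (k=3,j=3): S=270.5036, (K−S)⁺=0.0000, hold=0.0000 ⇒ V=0.0000 continue  boundary S*=123.7382
step 2: (k=2,j=0): S=101.7622, (K−S)⁺=55.5778, hold=49.0203 ⇒ V=55.5778 exercise | (k=2,j=1): S=150.4600, (K−S)⁺=6.8800, hold=15.6669 ⇒ V=15.6669 continue | (k=2,j=2): S=222.4619, (K−S)⁺=0.0000, hold=1.2134 ⇒ V=1.2134 continue  boundary S*=101.7622
step 1: (k=1,j=0): S=123.7382, (K−S)⁺=33.6018, hold=31.7748 ⇒ V=33.6018 exercise | (k=1,j=1): S=182.9525, (K−S)⁺=0.0000, hold=7.2327 ⇒ V=7.2327 continue  boundary S*=123.7382
step 0: (k=0,j=0): S=150.4600, (K−S)⁺=6.8800, hold=18.0052 ⇒ V=18.0052 continue  boundary S*=-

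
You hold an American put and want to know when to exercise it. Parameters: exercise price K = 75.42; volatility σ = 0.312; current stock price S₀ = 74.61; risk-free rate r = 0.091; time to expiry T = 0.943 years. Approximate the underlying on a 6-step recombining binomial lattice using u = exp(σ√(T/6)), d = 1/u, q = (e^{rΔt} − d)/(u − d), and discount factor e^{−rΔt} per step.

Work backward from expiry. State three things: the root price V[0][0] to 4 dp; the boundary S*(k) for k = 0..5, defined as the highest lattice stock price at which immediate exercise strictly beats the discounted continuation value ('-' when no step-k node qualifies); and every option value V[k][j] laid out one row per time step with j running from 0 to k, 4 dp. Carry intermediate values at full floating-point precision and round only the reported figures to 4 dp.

Δt=0.15717, u=1.13167, d=0.88365, q=0.52720, disc=e^(-rΔt)=0.98580
k=6 terminal: V=max(K-S,0) → 39.8986 29.9290 17.1612 0.8100 0.0000 0.0000 0.0000
k=5: j=0 S=40.1983 intr=35.2217 cont=34.1507 V=35.2217[EX]; j=1 S=51.4806 intr=23.9394 cont=22.8684 V=23.9394[EX]; j=2 S=65.9294 intr=9.4906 cont=8.4196 V=9.4906[EX]; j=3 S=84.4335 intr=0.0000 cont=0.3775 V=0.3775[hold]; j=4 S=108.1311 intr=0.0000 cont=0.0000 V=0.0000[hold]; j=5 S=138.4799 intr=0.0000 cont=0.0000 V=0.0000[hold]  S*(5)=65.9294
k=4: j=0 S=45.4910 intr=29.9290 cont=28.8580 V=29.9290[EX]; j=1 S=58.2588 intr=17.1612 cont=16.0903 V=17.1612[EX]; j=2 S=74.6100 intr=0.8100 cont=4.6197 V=4.6197[hold]; j=3 S=95.5505 intr=0.0000 cont=0.1760 V=0.1760[hold]; j=4 S=122.3682 intr=0.0000 cont=0.0000 V=0.0000[hold]  S*(4)=58.2588
k=3: j=0 S=51.4806 intr=23.9394 cont=22.8684 V=23.9394[EX]; j=1 S=65.9294 intr=9.4906 cont=10.3995 V=10.3995[hold]; j=2 S=84.4335 intr=0.0000 cont=2.2446 V=2.2446[hold]; j=3 S=108.1311 intr=0.0000 cont=0.0820 V=0.0820[hold]  S*(3)=51.4806
k=2: j=0 S=58.2588 intr=17.1612 cont=16.5626 V=17.1612[EX]; j=1 S=74.6100 intr=0.8100 cont=6.0136 V=6.0136[hold]; j=2 S=95.5505 intr=0.0000 cont=1.0888 V=1.0888[hold]  S*(2)=58.2588
k=1: j=0 S=65.9294 intr=9.4906 cont=11.1240 V=11.1240[hold]; j=1 S=84.4335 intr=0.0000 cont=3.3688 V=3.3688[hold]  S*(1)=-
k=0: j=0 S=74.6100 intr=0.8100 cont=6.9355 V=6.9355[hold]  S*(0)=-

price = 6.9355
boundary = - - 58.2588 51.4806 58.2588 65.9294
tree:
6.9355
11.1240 3.3688
17.1612 6.0136 1.0888
23.9394 10.3995 2.2446 0.0820
29.9290 17.1612 4.6197 0.1760 0.0000
35.2217 23.9394 9.4906 0.3775 0.0000 0.0000
39.8986 29.9290 17.1612 0.8100 0.0000 0.0000 0.0000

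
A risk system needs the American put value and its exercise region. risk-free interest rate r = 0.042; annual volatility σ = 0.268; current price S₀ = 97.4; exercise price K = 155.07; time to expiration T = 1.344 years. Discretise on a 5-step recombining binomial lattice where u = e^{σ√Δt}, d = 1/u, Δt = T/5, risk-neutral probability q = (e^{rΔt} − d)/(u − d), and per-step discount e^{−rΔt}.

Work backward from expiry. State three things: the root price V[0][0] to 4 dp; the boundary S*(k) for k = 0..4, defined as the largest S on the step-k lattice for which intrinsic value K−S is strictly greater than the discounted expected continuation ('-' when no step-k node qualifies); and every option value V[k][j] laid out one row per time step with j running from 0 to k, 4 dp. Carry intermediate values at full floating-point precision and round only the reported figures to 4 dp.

price = 57.6700
boundary = 97.4000 111.9188 97.4000 111.9188 128.6017
tree:
57.6700
70.3053 43.1512
81.3015 57.6700 28.4364
90.8712 70.3053 43.1512 14.7110
99.1994 81.3015 57.6700 26.4683 3.5646
106.4473 90.8712 70.3053 43.1512 7.2985 0.0000

Δt=0.26880, u=1.14906, d=0.87027, q=0.50604, disc=e^(-rΔt)=0.98877
k=5 terminal: V=max(K-S,0) → 106.4473 90.8712 70.3053 43.1512 7.2985 0.0000
k=4: j=0 S=55.8706 intr=99.1994 cont=97.4586 V=99.1994[EX]; j=1 S=73.7685 intr=81.3015 cont=79.5606 V=81.3015[EX]; j=2 S=97.4000 intr=57.6700 cont=55.9292 V=57.6700[EX]; j=3 S=128.6017 intr=26.4683 cont=24.7274 V=26.4683[EX]; j=4 S=169.7989 intr=0.0000 cont=3.5646 V=3.5646[hold]  S*(4)=128.6017
k=3: j=0 S=64.1988 intr=90.8712 cont=89.1303 V=90.8712[EX]; j=1 S=84.7647 intr=70.3053 cont=68.5645 V=70.3053[EX]; j=2 S=111.9188 intr=43.1512 cont=41.4104 V=43.1512[EX]; j=3 S=147.7715 intr=7.2985 cont=14.7110 V=14.7110[hold]  S*(3)=111.9188
k=2: j=0 S=73.7685 intr=81.3015 cont=79.5606 V=81.3015[EX]; j=1 S=97.4000 intr=57.6700 cont=55.9292 V=57.6700[EX]; j=2 S=128.6017 intr=26.4683 cont=28.4364 V=28.4364[hold]  S*(2)=97.4000
k=1: j=0 S=84.7647 intr=70.3053 cont=68.5645 V=70.3053[EX]; j=1 S=111.9188 intr=43.1512 cont=42.3952 V=43.1512[EX]  S*(1)=111.9188
k=0: j=0 S=97.4000 intr=57.6700 cont=55.9292 V=57.6700[EX]  S*(0)=97.4000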